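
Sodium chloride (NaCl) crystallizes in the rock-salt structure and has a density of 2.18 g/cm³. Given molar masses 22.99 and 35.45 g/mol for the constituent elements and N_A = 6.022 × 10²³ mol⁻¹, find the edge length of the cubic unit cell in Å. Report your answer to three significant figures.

5.63 Å

M(NaCl) = 58.44 g/mol; Z = 4 formula units per cell.
a³ = Z·M/(N_A·ρ) = 4 × 58.44 / (6.022 × 10²³ × 2.18) = 1.781 × 10^-22 cm³, so a = 5.626 × 10^-8 cm = 5.63 Å.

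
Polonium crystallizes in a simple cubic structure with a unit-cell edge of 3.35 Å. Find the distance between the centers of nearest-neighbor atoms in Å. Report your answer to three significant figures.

In a simple cubic structure, atoms touch along the cell edge, so a = 2r; the nearest-neighbor distance equals 2r = 1.000·a.
d = 1.000 × 3.35 = 3.35 Å.

3.35 Å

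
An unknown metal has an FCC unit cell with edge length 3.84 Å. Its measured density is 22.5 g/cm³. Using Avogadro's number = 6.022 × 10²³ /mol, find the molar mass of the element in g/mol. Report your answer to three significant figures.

An FCC cell has Z = 4 atoms; a = 3.840 × 10^-8 cm.
M = ρ·N_A·a³/Z = 22.5 × 6.022 × 10²³ × 5.662 × 10^-23 / 4 = 192 g/mol.

192 g/mol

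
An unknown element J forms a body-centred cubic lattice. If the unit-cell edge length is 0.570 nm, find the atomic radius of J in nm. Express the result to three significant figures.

0.247 nm

In a BCC lattice, atoms touch along the body diagonal, so √3·a = 4r.
r = √3·a/4 = 1.7321 × 0.570 / 4 = 0.247 nm.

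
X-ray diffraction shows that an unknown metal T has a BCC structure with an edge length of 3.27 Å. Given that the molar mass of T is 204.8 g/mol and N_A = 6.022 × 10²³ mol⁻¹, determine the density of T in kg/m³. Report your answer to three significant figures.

A BCC unit cell contains Z = 2 atoms.
Cell volume: a³ = (3.27 Å)³ = (3.270 × 10^-8 cm)³ = 3.497 × 10^-23 cm³.
ρ = Z·M/(N_A·a³) = 2 × 204.8 / (6.022 × 10²³ × 3.497 × 10^-23) = 19.45 g/cm³ = 19500 kg/m³.

19500 kg/m³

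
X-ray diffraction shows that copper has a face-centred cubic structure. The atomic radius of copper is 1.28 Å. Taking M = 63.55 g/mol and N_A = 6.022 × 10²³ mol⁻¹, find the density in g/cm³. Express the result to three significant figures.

In an FCC lattice, atoms touch along the face diagonal, so √2·a = 4r, giving a = 3.620 Å = 3.620 × 10^-8 cm.
With Z = 4, ρ = Z·M/(N_A·a³) = 4 × 63.55 / (6.022 × 10²³ × 4.745 × 10^-23) = 8.895 g/cm³.

8.90 g/cm³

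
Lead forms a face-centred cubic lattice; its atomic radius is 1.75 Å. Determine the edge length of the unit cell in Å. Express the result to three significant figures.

4.95 Å

In an FCC lattice, atoms touch along the face diagonal, so √2·a = 4r.
a = 4r/√2 = 4 × 1.75 / 1.4142 = 4.95 Å.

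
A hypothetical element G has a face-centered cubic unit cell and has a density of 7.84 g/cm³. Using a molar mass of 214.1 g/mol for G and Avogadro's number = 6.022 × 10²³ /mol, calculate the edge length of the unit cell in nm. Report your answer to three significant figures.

With Z = 4 atoms per FCC cell, a³ = Z·M/(N_A·ρ) = 4 × 214.1 / (6.022 × 10²³ × 7.840 g/cm³) = 1.814 × 10^-22 cm³.
a = (1.814 × 10^-22)^(1/3) = 5.661 × 10^-8 cm = 0.566 nm.

0.566 nm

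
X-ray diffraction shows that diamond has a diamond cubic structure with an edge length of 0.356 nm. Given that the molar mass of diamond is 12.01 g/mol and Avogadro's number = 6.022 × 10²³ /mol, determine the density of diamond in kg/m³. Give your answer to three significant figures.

3540 kg/m³

A diamond cubic unit cell contains Z = 8 atoms.
Cell volume: a³ = (0.356 nm)³ = (3.560 × 10^-8 cm)³ = 4.512 × 10^-23 cm³.
ρ = Z·M/(N_A·a³) = 8 × 12.01 / (6.022 × 10²³ × 4.512 × 10^-23) = 3.536 g/cm³ = 3540 kg/m³.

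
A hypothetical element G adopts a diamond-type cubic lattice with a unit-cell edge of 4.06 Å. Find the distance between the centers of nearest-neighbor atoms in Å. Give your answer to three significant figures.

In a diamond cubic structure, nearest neighbors lie along the body diagonal with √3·a = 8r; the nearest-neighbor distance equals 2r = 0.4330·a.
d = 0.4330 × 4.06 = 1.76 Å.

1.76 Å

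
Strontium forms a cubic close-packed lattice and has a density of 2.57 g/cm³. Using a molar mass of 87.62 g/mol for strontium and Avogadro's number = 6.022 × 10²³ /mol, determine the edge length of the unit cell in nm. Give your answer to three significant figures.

0.610 nm

With Z = 4 atoms per FCC cell, a³ = Z·M/(N_A·ρ) = 4 × 87.62 / (6.022 × 10²³ × 2.570 g/cm³) = 2.265 × 10^-22 cm³.
a = (2.265 × 10^-22)^(1/3) = 6.095 × 10^-8 cm = 0.610 nm.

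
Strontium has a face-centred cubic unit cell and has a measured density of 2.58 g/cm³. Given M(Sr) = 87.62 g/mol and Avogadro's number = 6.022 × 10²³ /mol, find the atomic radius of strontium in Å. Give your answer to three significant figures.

For an FCC cell (Z = 4), a³ = Z·M/(N_A·ρ) = 4 × 87.62 / (6.022 × 10²³ × 2.580) = 2.256 × 10^-22 cm³, so a = 6.087 × 10^-8 cm = 6.087 Å.
Atoms touch along the face diagonal, so √2·a = 4r, so r = 0.3536 × a = 2.15 Å.

2.15 Å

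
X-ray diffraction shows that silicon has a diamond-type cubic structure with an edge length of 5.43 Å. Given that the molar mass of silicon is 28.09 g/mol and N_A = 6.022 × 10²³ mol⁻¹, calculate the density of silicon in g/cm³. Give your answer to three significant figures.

A diamond cubic unit cell contains Z = 8 atoms.
Cell volume: a³ = (5.43 Å)³ = (5.430 × 10^-8 cm)³ = 1.601 × 10^-22 cm³.
ρ = Z·M/(N_A·a³) = 8 × 28.09 / (6.022 × 10²³ × 1.601 × 10^-22) = 2.331 g/cm³.

2.33 g/cm³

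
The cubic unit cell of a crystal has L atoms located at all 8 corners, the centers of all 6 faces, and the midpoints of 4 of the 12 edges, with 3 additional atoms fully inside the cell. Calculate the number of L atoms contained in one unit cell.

8

Corner atoms are shared by 8 cells (1/8 each), face atoms by 2 (1/2 each), edge atoms by 4 (1/4 each), interior atoms are unshared.
Net atoms = 8 × 1/8 + 6 × 1/2 + 4 × 1/4 + 3 = 1 + 3 + 1 + 3 = 8.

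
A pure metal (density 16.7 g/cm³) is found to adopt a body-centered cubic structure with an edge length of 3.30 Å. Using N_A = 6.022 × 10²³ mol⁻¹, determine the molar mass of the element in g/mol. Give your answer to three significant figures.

181 g/mol

A BCC cell has Z = 2 atoms; a = 3.300 × 10^-8 cm.
M = ρ·N_A·a³/Z = 16.7 × 6.022 × 10²³ × 3.594 × 10^-23 / 2 = 181 g/mol.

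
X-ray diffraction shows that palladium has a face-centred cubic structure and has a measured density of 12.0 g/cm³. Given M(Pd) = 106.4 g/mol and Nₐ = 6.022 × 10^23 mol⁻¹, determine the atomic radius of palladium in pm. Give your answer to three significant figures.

For an FCC cell (Z = 4), a³ = Z·M/(N_A·ρ) = 4 × 106.4 / (6.022 × 10²³ × 12.00) = 5.890 × 10^-23 cm³, so a = 3.891 × 10^-8 cm = 389.1 pm.
Atoms touch along the face diagonal, so √2·a = 4r, so r = 0.3536 × a = 138 pm.

138 pm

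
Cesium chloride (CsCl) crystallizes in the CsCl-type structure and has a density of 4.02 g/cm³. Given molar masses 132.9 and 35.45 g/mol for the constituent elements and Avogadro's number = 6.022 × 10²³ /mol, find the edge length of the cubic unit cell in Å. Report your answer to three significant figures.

M(CsCl) = 168.35 g/mol; Z = 1 formula unit per cell.
a³ = Z·M/(N_A·ρ) = 1 × 168.35 / (6.022 × 10²³ × 4.02) = 6.954 × 10^-23 cm³, so a = 4.112 × 10^-8 cm = 4.11 Å.

4.11 Å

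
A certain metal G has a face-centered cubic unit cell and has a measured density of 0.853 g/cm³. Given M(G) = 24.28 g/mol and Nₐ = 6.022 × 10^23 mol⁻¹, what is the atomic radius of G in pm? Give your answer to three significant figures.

203 pm

For an FCC cell (Z = 4), a³ = Z·M/(N_A·ρ) = 4 × 24.28 / (6.022 × 10²³ × 0.8530) = 1.891 × 10^-22 cm³, so a = 5.739 × 10^-8 cm = 573.9 pm.
Atoms touch along the face diagonal, so √2·a = 4r, so r = 0.3536 × a = 203 pm.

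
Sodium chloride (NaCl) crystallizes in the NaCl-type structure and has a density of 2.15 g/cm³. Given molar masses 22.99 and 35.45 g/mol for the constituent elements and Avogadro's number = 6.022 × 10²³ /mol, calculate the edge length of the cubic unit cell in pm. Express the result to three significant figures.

565 pm

M(NaCl) = 58.44 g/mol; Z = 4 formula units per cell.
a³ = Z·M/(N_A·ρ) = 4 × 58.44 / (6.022 × 10²³ × 2.15) = 1.805 × 10^-22 cm³, so a = 5.652 × 10^-8 cm = 565 pm.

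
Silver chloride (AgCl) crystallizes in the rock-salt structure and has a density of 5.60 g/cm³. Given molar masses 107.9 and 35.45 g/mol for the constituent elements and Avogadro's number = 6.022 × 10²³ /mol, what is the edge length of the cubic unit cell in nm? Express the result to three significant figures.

0.554 nm

M(AgCl) = 143.35 g/mol; Z = 4 formula units per cell.
a³ = Z·M/(N_A·ρ) = 4 × 143.35 / (6.022 × 10²³ × 5.60) = 1.700 × 10^-22 cm³, so a = 5.540 × 10^-8 cm = 0.554 nm.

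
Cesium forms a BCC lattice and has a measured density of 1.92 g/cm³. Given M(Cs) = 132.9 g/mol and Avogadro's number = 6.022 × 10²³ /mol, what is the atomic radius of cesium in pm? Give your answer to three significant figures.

For a BCC cell (Z = 2), a³ = Z·M/(N_A·ρ) = 2 × 132.9 / (6.022 × 10²³ × 1.920) = 2.299 × 10^-22 cm³, so a = 6.126 × 10^-8 cm = 612.6 pm.
Atoms touch along the body diagonal, so √3·a = 4r, so r = 0.4330 × a = 265 pm.

265 pm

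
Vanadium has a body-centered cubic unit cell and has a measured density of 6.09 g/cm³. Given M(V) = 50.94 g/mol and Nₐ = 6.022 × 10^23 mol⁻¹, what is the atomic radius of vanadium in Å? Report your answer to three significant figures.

1.31 Å

For a BCC cell (Z = 2), a³ = Z·M/(N_A·ρ) = 2 × 50.94 / (6.022 × 10²³ × 6.090) = 2.778 × 10^-23 cm³, so a = 3.029 × 10^-8 cm = 3.029 Å.
Atoms touch along the body diagonal, so √3·a = 4r, so r = 0.4330 × a = 1.31 Å.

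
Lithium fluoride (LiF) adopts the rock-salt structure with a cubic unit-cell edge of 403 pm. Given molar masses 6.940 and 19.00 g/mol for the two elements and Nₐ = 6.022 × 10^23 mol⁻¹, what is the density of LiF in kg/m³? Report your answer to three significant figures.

The rock-salt structure contains Z = 4 formula units per cell; M(LiF) = 6.940 + 19.00 = 25.94 g/mol.
a³ = (4.030 × 10^-8 cm)³ = 6.545 × 10^-23 cm³.
ρ = 4 × 25.94 / (6.022 × 10²³ × 6.545 × 10^-23) = 2.633 g/cm³ = 2630 kg/m³.

2630 kg/m³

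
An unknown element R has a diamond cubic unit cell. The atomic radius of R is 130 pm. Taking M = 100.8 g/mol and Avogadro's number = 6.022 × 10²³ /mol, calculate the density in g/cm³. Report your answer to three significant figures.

6.19 g/cm³

In a diamond cubic lattice, nearest neighbors lie along the body diagonal with √3·a = 8r, giving a = 600.4 pm = 6.004 × 10^-8 cm.
With Z = 8, ρ = Z·M/(N_A·a³) = 8 × 100.8 / (6.022 × 10²³ × 2.165 × 10^-22) = 6.186 g/cm³.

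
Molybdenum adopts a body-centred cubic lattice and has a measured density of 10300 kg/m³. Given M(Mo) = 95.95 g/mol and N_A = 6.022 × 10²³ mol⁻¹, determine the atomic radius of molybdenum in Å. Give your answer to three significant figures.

1.36 Å

For a BCC cell (Z = 2), a³ = Z·M/(N_A·ρ) = 2 × 95.95 / (6.022 × 10²³ × 10.30) = 3.094 × 10^-23 cm³, so a = 3.139 × 10^-8 cm = 3.139 Å.
Atoms touch along the body diagonal, so √3·a = 4r, so r = 0.4330 × a = 1.36 Å.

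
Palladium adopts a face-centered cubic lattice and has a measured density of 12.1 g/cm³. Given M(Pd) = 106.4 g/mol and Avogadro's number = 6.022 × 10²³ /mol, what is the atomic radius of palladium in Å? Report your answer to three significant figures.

For an FCC cell (Z = 4), a³ = Z·M/(N_A·ρ) = 4 × 106.4 / (6.022 × 10²³ × 12.10) = 5.841 × 10^-23 cm³, so a = 3.880 × 10^-8 cm = 3.880 Å.
Atoms touch along the face diagonal, so √2·a = 4r, so r = 0.3536 × a = 1.37 Å.

1.37 Å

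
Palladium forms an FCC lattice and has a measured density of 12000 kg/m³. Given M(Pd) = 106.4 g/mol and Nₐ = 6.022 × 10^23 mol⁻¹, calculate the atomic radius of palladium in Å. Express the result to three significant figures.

1.38 Å

For an FCC cell (Z = 4), a³ = Z·M/(N_A·ρ) = 4 × 106.4 / (6.022 × 10²³ × 12.00) = 5.890 × 10^-23 cm³, so a = 3.891 × 10^-8 cm = 3.891 Å.
Atoms touch along the face diagonal, so √2·a = 4r, so r = 0.3536 × a = 1.38 Å.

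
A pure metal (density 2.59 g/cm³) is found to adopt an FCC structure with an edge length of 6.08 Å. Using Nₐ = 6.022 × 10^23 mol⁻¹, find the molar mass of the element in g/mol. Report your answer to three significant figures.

An FCC cell has Z = 4 atoms; a = 6.080 × 10^-8 cm.
M = ρ·N_A·a³/Z = 2.59 × 6.022 × 10²³ × 2.248 × 10^-22 / 4 = 87.6 g/mol.

87.6 g/mol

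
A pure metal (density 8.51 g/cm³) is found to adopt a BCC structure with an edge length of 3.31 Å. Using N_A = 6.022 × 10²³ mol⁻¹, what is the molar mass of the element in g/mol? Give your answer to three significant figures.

A BCC cell has Z = 2 atoms; a = 3.310 × 10^-8 cm.
M = ρ·N_A·a³/Z = 8.51 × 6.022 × 10²³ × 3.626 × 10^-23 / 2 = 92.9 g/mol.

92.9 g/mol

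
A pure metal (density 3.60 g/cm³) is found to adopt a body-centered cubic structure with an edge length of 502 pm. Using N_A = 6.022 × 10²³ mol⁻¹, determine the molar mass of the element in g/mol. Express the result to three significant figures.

137 g/mol

A BCC cell has Z = 2 atoms; a = 5.020 × 10^-8 cm.
M = ρ·N_A·a³/Z = 3.60 × 6.022 × 10²³ × 1.265 × 10^-22 / 2 = 137 g/mol.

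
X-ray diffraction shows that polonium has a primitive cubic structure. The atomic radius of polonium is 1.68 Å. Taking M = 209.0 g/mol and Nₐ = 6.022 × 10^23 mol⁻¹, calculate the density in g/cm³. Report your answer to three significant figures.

In a simple cubic lattice, atoms touch along the cell edge, so a = 2r, giving a = 3.360 Å = 3.360 × 10^-8 cm.
With Z = 1, ρ = Z·M/(N_A·a³) = 1 × 209.0 / (6.022 × 10²³ × 3.793 × 10^-23) = 9.149 g/cm³.

9.15 g/cm³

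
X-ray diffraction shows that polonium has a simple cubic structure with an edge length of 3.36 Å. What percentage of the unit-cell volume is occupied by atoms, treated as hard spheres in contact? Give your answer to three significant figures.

52.4%

In a simple cubic lattice atoms touch along the cell edge, so a = 2r, so r = 0.5000a = 1.680 Å.
Packing fraction = Z·(4/3)πr³ / a³ = 1 × (4/3)π × (1.680)³ / (3.36)³ = 0.5236 = 52.4%.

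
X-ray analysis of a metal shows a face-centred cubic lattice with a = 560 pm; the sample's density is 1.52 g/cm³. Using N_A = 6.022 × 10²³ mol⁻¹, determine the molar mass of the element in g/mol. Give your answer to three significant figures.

An FCC cell has Z = 4 atoms; a = 5.600 × 10^-8 cm.
M = ρ·N_A·a³/Z = 1.52 × 6.022 × 10²³ × 1.756 × 10^-22 / 4 = 40.2 g/mol.

40.2 g/mol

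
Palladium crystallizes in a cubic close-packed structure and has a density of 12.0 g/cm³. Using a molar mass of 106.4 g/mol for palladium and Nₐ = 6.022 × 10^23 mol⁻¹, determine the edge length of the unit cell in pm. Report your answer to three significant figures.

389 pm

With Z = 4 atoms per FCC cell, a³ = Z·M/(N_A·ρ) = 4 × 106.4 / (6.022 × 10²³ × 12.00 g/cm³) = 5.890 × 10^-23 cm³.
a = (5.890 × 10^-23)^(1/3) = 3.891 × 10^-8 cm = 389 pm.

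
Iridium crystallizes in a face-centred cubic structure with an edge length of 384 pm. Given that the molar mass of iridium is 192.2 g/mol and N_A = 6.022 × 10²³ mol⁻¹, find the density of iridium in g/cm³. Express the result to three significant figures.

An FCC unit cell contains Z = 4 atoms.
Cell volume: a³ = (384 pm)³ = (3.840 × 10^-8 cm)³ = 5.662 × 10^-23 cm³.
ρ = Z·M/(N_A·a³) = 4 × 192.2 / (6.022 × 10²³ × 5.662 × 10^-23) = 22.55 g/cm³.

22.5 g/cm³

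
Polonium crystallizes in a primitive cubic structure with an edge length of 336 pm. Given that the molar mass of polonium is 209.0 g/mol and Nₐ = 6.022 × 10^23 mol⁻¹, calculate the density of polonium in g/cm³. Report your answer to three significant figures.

A simple cubic unit cell contains Z = 1 atom.
Cell volume: a³ = (336 pm)³ = (3.360 × 10^-8 cm)³ = 3.793 × 10^-23 cm³.
ρ = Z·M/(N_A·a³) = 1 × 209.0 / (6.022 × 10²³ × 3.793 × 10^-23) = 9.149 g/cm³.

9.15 g/cm³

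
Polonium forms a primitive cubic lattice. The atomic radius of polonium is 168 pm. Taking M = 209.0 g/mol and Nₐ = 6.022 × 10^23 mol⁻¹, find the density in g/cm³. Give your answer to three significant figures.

9.15 g/cm³

In a simple cubic lattice, atoms touch along the cell edge, so a = 2r, giving a = 336.0 pm = 3.360 × 10^-8 cm.
With Z = 1, ρ = Z·M/(N_A·a³) = 1 × 209.0 / (6.022 × 10²³ × 3.793 × 10^-23) = 9.149 g/cm³.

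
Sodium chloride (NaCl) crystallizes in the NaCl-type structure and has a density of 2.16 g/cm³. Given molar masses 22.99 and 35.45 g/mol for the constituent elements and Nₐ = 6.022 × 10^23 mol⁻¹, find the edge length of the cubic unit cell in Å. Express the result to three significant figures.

M(NaCl) = 58.44 g/mol; Z = 4 formula units per cell.
a³ = Z·M/(N_A·ρ) = 4 × 58.44 / (6.022 × 10²³ × 2.16) = 1.797 × 10^-22 cm³, so a = 5.643 × 10^-8 cm = 5.64 Å.

5.64 Å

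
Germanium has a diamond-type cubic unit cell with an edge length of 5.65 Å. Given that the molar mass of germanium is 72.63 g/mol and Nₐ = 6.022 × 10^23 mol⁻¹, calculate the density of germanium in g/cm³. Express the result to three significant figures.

5.35 g/cm³

A diamond cubic unit cell contains Z = 8 atoms.
Cell volume: a³ = (5.65 Å)³ = (5.650 × 10^-8 cm)³ = 1.804 × 10^-22 cm³.
ρ = Z·M/(N_A·a³) = 8 × 72.63 / (6.022 × 10²³ × 1.804 × 10^-22) = 5.350 g/cm³.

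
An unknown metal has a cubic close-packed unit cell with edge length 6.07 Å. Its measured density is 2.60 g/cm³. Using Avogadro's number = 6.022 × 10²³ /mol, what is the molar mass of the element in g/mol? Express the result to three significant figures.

87.5 g/mol

An FCC cell has Z = 4 atoms; a = 6.070 × 10^-8 cm.
M = ρ·N_A·a³/Z = 2.60 × 6.022 × 10²³ × 2.236 × 10^-22 / 4 = 87.5 g/mol.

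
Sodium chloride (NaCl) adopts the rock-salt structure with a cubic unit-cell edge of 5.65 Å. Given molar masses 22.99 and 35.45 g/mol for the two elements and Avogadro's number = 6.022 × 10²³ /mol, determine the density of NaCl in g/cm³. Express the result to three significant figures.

2.15 g/cm³

The rock-salt structure contains Z = 4 formula units per cell; M(NaCl) = 22.99 + 35.45 = 58.44 g/mol.
a³ = (5.650 × 10^-8 cm)³ = 1.804 × 10^-22 cm³.
ρ = 4 × 58.44 / (6.022 × 10²³ × 1.804 × 10^-22) = 2.152 g/cm³.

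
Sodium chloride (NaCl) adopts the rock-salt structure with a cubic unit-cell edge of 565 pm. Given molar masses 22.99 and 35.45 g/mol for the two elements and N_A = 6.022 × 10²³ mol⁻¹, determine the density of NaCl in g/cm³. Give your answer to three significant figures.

2.15 g/cm³

The rock-salt structure contains Z = 4 formula units per cell; M(NaCl) = 22.99 + 35.45 = 58.44 g/mol.
a³ = (5.650 × 10^-8 cm)³ = 1.804 × 10^-22 cm³.
ρ = 4 × 58.44 / (6.022 × 10²³ × 1.804 × 10^-22) = 2.152 g/cm³.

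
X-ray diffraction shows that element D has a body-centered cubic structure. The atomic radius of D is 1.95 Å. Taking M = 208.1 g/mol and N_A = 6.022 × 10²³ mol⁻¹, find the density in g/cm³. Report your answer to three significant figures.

In a BCC lattice, atoms touch along the body diagonal, so √3·a = 4r, giving a = 4.503 Å = 4.503 × 10^-8 cm.
With Z = 2, ρ = Z·M/(N_A·a³) = 2 × 208.1 / (6.022 × 10²³ × 9.133 × 10^-23) = 7.568 g/cm³.

7.57 g/cm³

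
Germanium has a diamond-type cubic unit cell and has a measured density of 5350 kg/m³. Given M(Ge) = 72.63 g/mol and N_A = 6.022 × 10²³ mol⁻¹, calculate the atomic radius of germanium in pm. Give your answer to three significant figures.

For a diamond cubic cell (Z = 8), a³ = Z·M/(N_A·ρ) = 8 × 72.63 / (6.022 × 10²³ × 5.350) = 1.803 × 10^-22 cm³, so a = 5.650 × 10^-8 cm = 565.0 pm.
Nearest neighbors lie along the body diagonal with √3·a = 8r, so r = 0.2165 × a = 122 pm.

122 pm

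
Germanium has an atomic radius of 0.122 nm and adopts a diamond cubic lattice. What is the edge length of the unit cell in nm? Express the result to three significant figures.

In a diamond cubic lattice, nearest neighbors lie along the body diagonal with √3·a = 8r.
a = 8r/√3 = 8 × 0.122 / 1.7321 = 0.563 nm.

0.563 nm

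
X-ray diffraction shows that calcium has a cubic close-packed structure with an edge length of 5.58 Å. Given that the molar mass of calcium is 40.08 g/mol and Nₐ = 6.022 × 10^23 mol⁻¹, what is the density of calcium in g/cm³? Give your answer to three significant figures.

1.53 g/cm³

An FCC unit cell contains Z = 4 atoms.
Cell volume: a³ = (5.58 Å)³ = (5.580 × 10^-8 cm)³ = 1.737 × 10^-22 cm³.
ρ = Z·M/(N_A·a³) = 4 × 40.08 / (6.022 × 10²³ × 1.737 × 10^-22) = 1.532 g/cm³.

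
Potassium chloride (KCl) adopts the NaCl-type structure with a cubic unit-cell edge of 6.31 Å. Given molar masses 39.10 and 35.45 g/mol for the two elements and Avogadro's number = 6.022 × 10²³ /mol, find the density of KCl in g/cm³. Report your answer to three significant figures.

1.97 g/cm³

The NaCl-type structure contains Z = 4 formula units per cell; M(KCl) = 39.10 + 35.45 = 74.55 g/mol.
a³ = (6.310 × 10^-8 cm)³ = 2.512 × 10^-22 cm³.
ρ = 4 × 74.55 / (6.022 × 10²³ × 2.512 × 10^-22) = 1.971 g/cm³.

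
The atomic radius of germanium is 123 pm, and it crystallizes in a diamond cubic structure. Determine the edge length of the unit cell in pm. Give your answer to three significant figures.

568 pm

In a diamond cubic lattice, nearest neighbors lie along the body diagonal with √3·a = 8r.
a = 8r/√3 = 8 × 123 / 1.7321 = 568 pm.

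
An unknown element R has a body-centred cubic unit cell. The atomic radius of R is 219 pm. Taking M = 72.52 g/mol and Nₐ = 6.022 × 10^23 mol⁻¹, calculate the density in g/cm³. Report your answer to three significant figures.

1.86 g/cm³

In a BCC lattice, atoms touch along the body diagonal, so √3·a = 4r, giving a = 505.8 pm = 5.058 × 10^-8 cm.
With Z = 2, ρ = Z·M/(N_A·a³) = 2 × 72.52 / (6.022 × 10²³ × 1.294 × 10^-22) = 1.862 g/cm³.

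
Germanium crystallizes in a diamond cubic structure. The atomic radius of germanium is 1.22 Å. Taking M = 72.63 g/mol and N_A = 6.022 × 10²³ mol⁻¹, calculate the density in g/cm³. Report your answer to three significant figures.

5.39 g/cm³

In a diamond cubic lattice, nearest neighbors lie along the body diagonal with √3·a = 8r, giving a = 5.635 Å = 5.635 × 10^-8 cm.
With Z = 8, ρ = Z·M/(N_A·a³) = 8 × 72.63 / (6.022 × 10²³ × 1.789 × 10^-22) = 5.393 g/cm³.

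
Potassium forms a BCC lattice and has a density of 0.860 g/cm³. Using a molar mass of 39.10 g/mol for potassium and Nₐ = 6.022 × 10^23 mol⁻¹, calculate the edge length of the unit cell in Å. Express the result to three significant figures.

With Z = 2 atoms per BCC cell, a³ = Z·M/(N_A·ρ) = 2 × 39.10 / (6.022 × 10²³ × 0.8600 g/cm³) = 1.510 × 10^-22 cm³.
a = (1.510 × 10^-22)^(1/3) = 5.325 × 10^-8 cm = 5.33 Å.

5.33 Å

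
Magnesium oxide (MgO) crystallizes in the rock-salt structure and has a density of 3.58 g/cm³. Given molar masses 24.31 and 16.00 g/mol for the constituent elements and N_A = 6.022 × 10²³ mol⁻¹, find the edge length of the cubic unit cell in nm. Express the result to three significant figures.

M(MgO) = 40.31 g/mol; Z = 4 formula units per cell.
a³ = Z·M/(N_A·ρ) = 4 × 40.31 / (6.022 × 10²³ × 3.58) = 7.479 × 10^-23 cm³, so a = 4.213 × 10^-8 cm = 0.421 nm.

0.421 nm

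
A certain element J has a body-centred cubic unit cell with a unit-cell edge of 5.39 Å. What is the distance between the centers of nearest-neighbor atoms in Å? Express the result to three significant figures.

4.67 Å

In a BCC structure, atoms touch along the body diagonal, so √3·a = 4r; the nearest-neighbor distance equals 2r = 0.8660·a.
d = 0.8660 × 5.39 = 4.67 Å.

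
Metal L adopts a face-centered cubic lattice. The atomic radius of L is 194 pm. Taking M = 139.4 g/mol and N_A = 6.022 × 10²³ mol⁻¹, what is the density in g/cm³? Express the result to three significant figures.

In an FCC lattice, atoms touch along the face diagonal, so √2·a = 4r, giving a = 548.7 pm = 5.487 × 10^-8 cm.
With Z = 4, ρ = Z·M/(N_A·a³) = 4 × 139.4 / (6.022 × 10²³ × 1.652 × 10^-22) = 5.605 g/cm³.

5.60 g/cm³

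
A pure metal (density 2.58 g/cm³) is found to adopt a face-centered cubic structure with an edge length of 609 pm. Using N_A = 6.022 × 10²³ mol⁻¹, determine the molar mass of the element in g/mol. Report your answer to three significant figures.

An FCC cell has Z = 4 atoms; a = 6.090 × 10^-8 cm.
M = ρ·N_A·a³/Z = 2.58 × 6.022 × 10²³ × 2.259 × 10^-22 / 4 = 87.7 g/mol.

87.7 g/mol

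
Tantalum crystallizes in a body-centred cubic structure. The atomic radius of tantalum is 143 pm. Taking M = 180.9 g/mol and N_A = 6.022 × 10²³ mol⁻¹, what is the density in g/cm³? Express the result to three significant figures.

16.7 g/cm³

In a BCC lattice, atoms touch along the body diagonal, so √3·a = 4r, giving a = 330.2 pm = 3.302 × 10^-8 cm.
With Z = 2, ρ = Z·M/(N_A·a³) = 2 × 180.9 / (6.022 × 10²³ × 3.602 × 10^-23) = 16.68 g/cm³.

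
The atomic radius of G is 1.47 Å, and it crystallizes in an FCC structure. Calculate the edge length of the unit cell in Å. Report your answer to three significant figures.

4.16 Å

In an FCC lattice, atoms touch along the face diagonal, so √2·a = 4r.
a = 4r/√2 = 4 × 1.47 / 1.4142 = 4.16 Å.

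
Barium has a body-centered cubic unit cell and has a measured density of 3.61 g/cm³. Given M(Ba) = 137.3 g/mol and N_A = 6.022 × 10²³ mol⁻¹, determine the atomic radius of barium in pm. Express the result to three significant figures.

For a BCC cell (Z = 2), a³ = Z·M/(N_A·ρ) = 2 × 137.3 / (6.022 × 10²³ × 3.610) = 1.263 × 10^-22 cm³, so a = 5.017 × 10^-8 cm = 501.7 pm.
Atoms touch along the body diagonal, so √3·a = 4r, so r = 0.4330 × a = 217 pm.

217 pm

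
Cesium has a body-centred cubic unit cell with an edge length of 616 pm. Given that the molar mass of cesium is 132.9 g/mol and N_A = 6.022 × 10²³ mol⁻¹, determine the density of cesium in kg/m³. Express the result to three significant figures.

1890 kg/m³

A BCC unit cell contains Z = 2 atoms.
Cell volume: a³ = (616 pm)³ = (6.160 × 10^-8 cm)³ = 2.337 × 10^-22 cm³.
ρ = Z·M/(N_A·a³) = 2 × 132.9 / (6.022 × 10²³ × 2.337 × 10^-22) = 1.888 g/cm³ = 1890 kg/m³.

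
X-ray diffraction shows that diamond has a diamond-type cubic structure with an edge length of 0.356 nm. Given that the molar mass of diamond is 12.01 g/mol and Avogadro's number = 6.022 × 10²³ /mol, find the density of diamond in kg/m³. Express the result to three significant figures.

A diamond cubic unit cell contains Z = 8 atoms.
Cell volume: a³ = (0.356 nm)³ = (3.560 × 10^-8 cm)³ = 4.512 × 10^-23 cm³.
ρ = Z·M/(N_A·a³) = 8 × 12.01 / (6.022 × 10²³ × 4.512 × 10^-23) = 3.536 g/cm³ = 3540 kg/m³.

3540 kg/m³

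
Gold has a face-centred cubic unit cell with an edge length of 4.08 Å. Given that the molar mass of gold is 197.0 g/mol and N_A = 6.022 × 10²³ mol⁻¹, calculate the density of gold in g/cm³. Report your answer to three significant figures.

19.3 g/cm³

An FCC unit cell contains Z = 4 atoms.
Cell volume: a³ = (4.08 Å)³ = (4.080 × 10^-8 cm)³ = 6.792 × 10^-23 cm³.
ρ = Z·M/(N_A·a³) = 4 × 197.0 / (6.022 × 10²³ × 6.792 × 10^-23) = 19.27 g/cm³.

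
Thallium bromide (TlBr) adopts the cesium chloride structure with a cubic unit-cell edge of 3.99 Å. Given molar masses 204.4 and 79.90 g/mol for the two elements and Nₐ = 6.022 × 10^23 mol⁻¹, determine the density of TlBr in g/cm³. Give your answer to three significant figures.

7.43 g/cm³

The cesium chloride structure contains Z = 1 formula unit per cell; M(TlBr) = 204.4 + 79.90 = 284.3 g/mol.
a³ = (3.990 × 10^-8 cm)³ = 6.352 × 10^-23 cm³.
ρ = 1 × 284.3 / (6.022 × 10²³ × 6.352 × 10^-23) = 7.432 g/cm³.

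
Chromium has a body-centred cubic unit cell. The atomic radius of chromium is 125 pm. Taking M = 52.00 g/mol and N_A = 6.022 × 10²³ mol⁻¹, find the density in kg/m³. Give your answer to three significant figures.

7180 kg/m³

In a BCC lattice, atoms touch along the body diagonal, so √3·a = 4r, giving a = 288.7 pm = 2.887 × 10^-8 cm.
With Z = 2, ρ = Z·M/(N_A·a³) = 2 × 52.00 / (6.022 × 10²³ × 2.406 × 10^-23) = 7.179 g/cm³ = 7180 kg/m³.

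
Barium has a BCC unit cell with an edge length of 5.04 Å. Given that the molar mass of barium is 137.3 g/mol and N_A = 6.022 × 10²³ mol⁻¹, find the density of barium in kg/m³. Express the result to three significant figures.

A BCC unit cell contains Z = 2 atoms.
Cell volume: a³ = (5.04 Å)³ = (5.040 × 10^-8 cm)³ = 1.280 × 10^-22 cm³.
ρ = Z·M/(N_A·a³) = 2 × 137.3 / (6.022 × 10²³ × 1.280 × 10^-22) = 3.562 g/cm³ = 3560 kg/m³.

3560 kg/m³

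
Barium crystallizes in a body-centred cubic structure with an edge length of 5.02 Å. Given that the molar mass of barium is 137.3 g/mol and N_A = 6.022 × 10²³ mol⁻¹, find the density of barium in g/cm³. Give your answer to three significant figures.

A BCC unit cell contains Z = 2 atoms.
Cell volume: a³ = (5.02 Å)³ = (5.020 × 10^-8 cm)³ = 1.265 × 10^-22 cm³.
ρ = Z·M/(N_A·a³) = 2 × 137.3 / (6.022 × 10²³ × 1.265 × 10^-22) = 3.605 g/cm³.

3.60 g/cm³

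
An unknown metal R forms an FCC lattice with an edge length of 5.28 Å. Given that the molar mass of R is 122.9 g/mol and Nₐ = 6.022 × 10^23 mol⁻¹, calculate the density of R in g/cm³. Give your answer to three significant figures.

5.55 g/cm³

An FCC unit cell contains Z = 4 atoms.
Cell volume: a³ = (5.28 Å)³ = (5.280 × 10^-8 cm)³ = 1.472 × 10^-22 cm³.
ρ = Z·M/(N_A·a³) = 4 × 122.9 / (6.022 × 10²³ × 1.472 × 10^-22) = 5.546 g/cm³.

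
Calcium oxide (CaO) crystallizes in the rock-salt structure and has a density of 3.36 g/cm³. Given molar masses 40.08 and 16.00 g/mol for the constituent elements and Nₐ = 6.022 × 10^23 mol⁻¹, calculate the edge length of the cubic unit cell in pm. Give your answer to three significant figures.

M(CaO) = 56.08 g/mol; Z = 4 formula units per cell.
a³ = Z·M/(N_A·ρ) = 4 × 56.08 / (6.022 × 10²³ × 3.36) = 1.109 × 10^-22 cm³, so a = 4.804 × 10^-8 cm = 480 pm.

480 pm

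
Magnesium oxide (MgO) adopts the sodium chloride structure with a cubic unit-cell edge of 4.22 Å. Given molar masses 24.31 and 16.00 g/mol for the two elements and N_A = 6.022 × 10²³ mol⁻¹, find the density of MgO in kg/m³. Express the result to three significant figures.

The sodium chloride structure contains Z = 4 formula units per cell; M(MgO) = 24.31 + 16.00 = 40.31 g/mol.
a³ = (4.220 × 10^-8 cm)³ = 7.515 × 10^-23 cm³.
ρ = 4 × 40.31 / (6.022 × 10²³ × 7.515 × 10^-23) = 3.563 g/cm³ = 3560 kg/m³.

3560 kg/m³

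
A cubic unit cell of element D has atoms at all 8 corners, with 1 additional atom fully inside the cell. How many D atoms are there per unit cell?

2

Corner atoms are shared by 8 cells (1/8 each), interior atoms are unshared.
Net atoms = 8 × 1/8 + 1 = 1 + 1 = 2.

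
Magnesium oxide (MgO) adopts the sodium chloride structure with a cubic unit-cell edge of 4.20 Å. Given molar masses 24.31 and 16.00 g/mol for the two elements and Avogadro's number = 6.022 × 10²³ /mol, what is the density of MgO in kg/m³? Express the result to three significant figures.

3610 kg/m³

The sodium chloride structure contains Z = 4 formula units per cell; M(MgO) = 24.31 + 16.00 = 40.31 g/mol.
a³ = (4.200 × 10^-8 cm)³ = 7.409 × 10^-23 cm³.
ρ = 4 × 40.31 / (6.022 × 10²³ × 7.409 × 10^-23) = 3.614 g/cm³ = 3610 kg/m³.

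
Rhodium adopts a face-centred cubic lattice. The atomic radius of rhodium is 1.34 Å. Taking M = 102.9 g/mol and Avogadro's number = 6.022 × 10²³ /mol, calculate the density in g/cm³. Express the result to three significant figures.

In an FCC lattice, atoms touch along the face diagonal, so √2·a = 4r, giving a = 3.790 Å = 3.790 × 10^-8 cm.
With Z = 4, ρ = Z·M/(N_A·a³) = 4 × 102.9 / (6.022 × 10²³ × 5.444 × 10^-23) = 12.55 g/cm³.

12.6 g/cm³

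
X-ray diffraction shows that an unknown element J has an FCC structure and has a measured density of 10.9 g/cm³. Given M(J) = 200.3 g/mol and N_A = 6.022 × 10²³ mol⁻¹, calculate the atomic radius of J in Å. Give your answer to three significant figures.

1.75 Å

For an FCC cell (Z = 4), a³ = Z·M/(N_A·ρ) = 4 × 200.3 / (6.022 × 10²³ × 10.90) = 1.221 × 10^-22 cm³, so a = 4.960 × 10^-8 cm = 4.960 Å.
Atoms touch along the face diagonal, so √2·a = 4r, so r = 0.3536 × a = 1.75 Å.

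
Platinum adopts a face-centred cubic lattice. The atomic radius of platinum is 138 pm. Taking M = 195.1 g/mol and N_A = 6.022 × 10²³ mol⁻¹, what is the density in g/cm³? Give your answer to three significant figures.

In an FCC lattice, atoms touch along the face diagonal, so √2·a = 4r, giving a = 390.3 pm = 3.903 × 10^-8 cm.
With Z = 4, ρ = Z·M/(N_A·a³) = 4 × 195.1 / (6.022 × 10²³ × 5.947 × 10^-23) = 21.79 g/cm³.

21.8 g/cm³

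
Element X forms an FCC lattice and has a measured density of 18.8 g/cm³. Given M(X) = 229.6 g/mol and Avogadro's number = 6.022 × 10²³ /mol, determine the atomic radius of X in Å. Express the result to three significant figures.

For an FCC cell (Z = 4), a³ = Z·M/(N_A·ρ) = 4 × 229.6 / (6.022 × 10²³ × 18.80) = 8.112 × 10^-23 cm³, so a = 4.329 × 10^-8 cm = 4.329 Å.
Atoms touch along the face diagonal, so √2·a = 4r, so r = 0.3536 × a = 1.53 Å.

1.53 Å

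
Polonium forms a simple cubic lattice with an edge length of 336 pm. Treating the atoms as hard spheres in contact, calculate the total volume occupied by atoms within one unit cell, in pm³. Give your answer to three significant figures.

1.99 × 10^7 pm³

In a simple cubic lattice atoms touch along the cell edge, so a = 2r, so r = 0.5000a = 168.0 pm.
V_atoms = Z × (4/3)πr³ = 1 × (4/3)π × (168.0)³ = 1.99 × 10^7 pm³.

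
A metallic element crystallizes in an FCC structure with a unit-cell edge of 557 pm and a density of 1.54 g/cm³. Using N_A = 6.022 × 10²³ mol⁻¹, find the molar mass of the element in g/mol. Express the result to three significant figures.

40.1 g/mol

An FCC cell has Z = 4 atoms; a = 5.570 × 10^-8 cm.
M = ρ·N_A·a³/Z = 1.54 × 6.022 × 10²³ × 1.728 × 10^-22 / 4 = 40.1 g/mol.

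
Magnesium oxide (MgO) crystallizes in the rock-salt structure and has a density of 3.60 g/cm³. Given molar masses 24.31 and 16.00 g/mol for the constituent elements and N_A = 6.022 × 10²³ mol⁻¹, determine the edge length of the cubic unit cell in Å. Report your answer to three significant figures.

M(MgO) = 40.31 g/mol; Z = 4 formula units per cell.
a³ = Z·M/(N_A·ρ) = 4 × 40.31 / (6.022 × 10²³ × 3.60) = 7.438 × 10^-23 cm³, so a = 4.205 × 10^-8 cm = 4.21 Å.

4.21 Å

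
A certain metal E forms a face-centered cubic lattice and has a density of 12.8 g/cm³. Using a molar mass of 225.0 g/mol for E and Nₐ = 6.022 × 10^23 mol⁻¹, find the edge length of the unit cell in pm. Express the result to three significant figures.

489 pm

With Z = 4 atoms per FCC cell, a³ = Z·M/(N_A·ρ) = 4 × 225.0 / (6.022 × 10²³ × 12.80 g/cm³) = 1.168 × 10^-22 cm³.
a = (1.168 × 10^-22)^(1/3) = 4.888 × 10^-8 cm = 489 pm.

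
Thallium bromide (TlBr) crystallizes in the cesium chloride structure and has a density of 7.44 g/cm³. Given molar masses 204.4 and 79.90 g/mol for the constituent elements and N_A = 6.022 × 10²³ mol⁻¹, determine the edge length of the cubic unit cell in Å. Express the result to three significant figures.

3.99 Å

M(TlBr) = 284.3 g/mol; Z = 1 formula unit per cell.
a³ = Z·M/(N_A·ρ) = 1 × 284.3 / (6.022 × 10²³ × 7.44) = 6.345 × 10^-23 cm³, so a = 3.989 × 10^-8 cm = 3.99 Å.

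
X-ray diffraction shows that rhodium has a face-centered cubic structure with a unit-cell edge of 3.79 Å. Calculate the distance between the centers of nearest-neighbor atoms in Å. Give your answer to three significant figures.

In an FCC structure, atoms touch along the face diagonal, so √2·a = 4r; the nearest-neighbor distance equals 2r = 0.7071·a.
d = 0.7071 × 3.79 = 2.68 Å.

2.68 Å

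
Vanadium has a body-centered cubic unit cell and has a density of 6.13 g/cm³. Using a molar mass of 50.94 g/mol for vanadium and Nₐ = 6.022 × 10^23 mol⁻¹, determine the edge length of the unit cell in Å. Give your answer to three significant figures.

3.02 Å

With Z = 2 atoms per BCC cell, a³ = Z·M/(N_A·ρ) = 2 × 50.94 / (6.022 × 10²³ × 6.130 g/cm³) = 2.760 × 10^-23 cm³.
a = (2.760 × 10^-23)^(1/3) = 3.022 × 10^-8 cm = 3.02 Å.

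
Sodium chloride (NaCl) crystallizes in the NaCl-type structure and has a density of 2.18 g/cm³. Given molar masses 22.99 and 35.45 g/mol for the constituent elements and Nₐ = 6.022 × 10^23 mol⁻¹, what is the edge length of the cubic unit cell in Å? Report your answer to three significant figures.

M(NaCl) = 58.44 g/mol; Z = 4 formula units per cell.
a³ = Z·M/(N_A·ρ) = 4 × 58.44 / (6.022 × 10²³ × 2.18) = 1.781 × 10^-22 cm³, so a = 5.626 × 10^-8 cm = 5.63 Å.

5.63 Å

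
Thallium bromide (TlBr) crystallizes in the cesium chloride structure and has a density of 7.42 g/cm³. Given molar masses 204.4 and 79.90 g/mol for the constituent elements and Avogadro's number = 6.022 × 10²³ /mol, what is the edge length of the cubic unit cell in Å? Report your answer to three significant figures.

3.99 Å

M(TlBr) = 284.3 g/mol; Z = 1 formula unit per cell.
a³ = Z·M/(N_A·ρ) = 1 × 284.3 / (6.022 × 10²³ × 7.42) = 6.363 × 10^-23 cm³, so a = 3.992 × 10^-8 cm = 3.99 Å.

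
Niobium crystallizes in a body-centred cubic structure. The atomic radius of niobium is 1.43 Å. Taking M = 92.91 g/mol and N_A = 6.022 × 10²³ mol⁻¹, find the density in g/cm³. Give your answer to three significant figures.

In a BCC lattice, atoms touch along the body diagonal, so √3·a = 4r, giving a = 3.302 Å = 3.302 × 10^-8 cm.
With Z = 2, ρ = Z·M/(N_A·a³) = 2 × 92.91 / (6.022 × 10²³ × 3.602 × 10^-23) = 8.567 g/cm³.

8.57 g/cm³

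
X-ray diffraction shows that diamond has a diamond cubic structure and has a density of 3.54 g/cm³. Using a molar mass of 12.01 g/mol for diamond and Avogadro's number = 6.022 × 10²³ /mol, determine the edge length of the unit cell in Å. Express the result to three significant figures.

3.56 Å

With Z = 8 atoms per diamond cubic cell, a³ = Z·M/(N_A·ρ) = 8 × 12.01 / (6.022 × 10²³ × 3.540 g/cm³) = 4.507 × 10^-23 cm³.
a = (4.507 × 10^-23)^(1/3) = 3.559 × 10^-8 cm = 3.56 Å.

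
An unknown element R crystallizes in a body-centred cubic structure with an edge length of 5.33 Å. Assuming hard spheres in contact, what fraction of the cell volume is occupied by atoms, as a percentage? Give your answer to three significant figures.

68.0%

In a BCC lattice atoms touch along the body diagonal, so √3·a = 4r, so r = 0.4330a = 2.308 Å.
Packing fraction = Z·(4/3)πr³ / a³ = 2 × (4/3)π × (2.308)³ / (5.33)³ = 0.6802 = 68.0%.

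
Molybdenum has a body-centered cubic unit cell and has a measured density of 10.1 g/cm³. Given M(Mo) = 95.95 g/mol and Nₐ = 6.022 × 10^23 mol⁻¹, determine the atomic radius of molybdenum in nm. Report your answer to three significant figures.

For a BCC cell (Z = 2), a³ = Z·M/(N_A·ρ) = 2 × 95.95 / (6.022 × 10²³ × 10.10) = 3.155 × 10^-23 cm³, so a = 3.160 × 10^-8 cm = 0.3160 nm.
Atoms touch along the body diagonal, so √3·a = 4r, so r = 0.4330 × a = 0.137 nm.

0.137 nm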